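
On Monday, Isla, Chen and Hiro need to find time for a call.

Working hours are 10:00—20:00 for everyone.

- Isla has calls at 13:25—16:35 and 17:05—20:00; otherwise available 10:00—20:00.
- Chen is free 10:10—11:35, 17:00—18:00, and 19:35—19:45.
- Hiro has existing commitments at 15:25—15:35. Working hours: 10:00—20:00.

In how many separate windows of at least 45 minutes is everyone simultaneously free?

Isla free within 10:00–20:00: 10:00–13:25, 16:35–17:05.
Hiro free within 10:00–20:00: 10:00–15:25, 15:35–20:00.
Isla ∩ Chen: 10:10–11:35, 17:00–17:05.
Isla ∩ Chen ∩ Hiro: 10:10–11:35, 17:00–17:05.
Windows ≥ 45 min: 10:10–11:35.
That's 1 window.

1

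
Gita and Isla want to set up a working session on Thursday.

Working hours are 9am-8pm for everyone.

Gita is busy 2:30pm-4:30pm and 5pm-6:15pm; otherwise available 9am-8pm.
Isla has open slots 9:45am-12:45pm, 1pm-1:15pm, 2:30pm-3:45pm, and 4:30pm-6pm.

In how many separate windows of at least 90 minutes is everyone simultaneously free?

1

Gita free within 09:00–20:00: 09:00–14:30, 16:30–17:00, 18:15–20:00.
Gita ∩ Isla: 09:45–12:45, 13:00–13:15, 16:30–17:00.
Windows ≥ 90 min: 09:45–12:45.
That's 1 window.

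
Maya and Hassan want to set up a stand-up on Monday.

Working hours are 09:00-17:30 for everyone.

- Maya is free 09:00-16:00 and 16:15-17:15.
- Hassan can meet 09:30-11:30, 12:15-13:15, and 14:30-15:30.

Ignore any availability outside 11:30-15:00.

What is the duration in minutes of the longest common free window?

60 minutes

Maya ∩ Hassan: 09:30–11:30, 12:15–13:15, 14:30–15:30.
Restricted to 11:30–15:00: 12:15–13:15, 14:30–15:00.
Common window lengths: 60, 30 min; longest is 60.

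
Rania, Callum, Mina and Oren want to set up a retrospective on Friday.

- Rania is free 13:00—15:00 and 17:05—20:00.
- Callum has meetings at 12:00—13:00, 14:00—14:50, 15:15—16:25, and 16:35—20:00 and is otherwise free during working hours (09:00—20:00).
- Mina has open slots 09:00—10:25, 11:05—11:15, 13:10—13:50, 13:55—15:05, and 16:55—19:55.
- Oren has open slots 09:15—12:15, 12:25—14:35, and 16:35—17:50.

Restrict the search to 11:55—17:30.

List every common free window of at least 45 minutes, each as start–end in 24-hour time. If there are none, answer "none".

Callum free within 09:00–20:00: 09:00–12:00, 13:00–14:00, 14:50–15:15, 16:25–16:35.
Rania ∩ Callum: 13:00–14:00, 14:50–15:00.
Rania ∩ Callum ∩ Mina: 13:10–13:50, 13:55–14:00, 14:50–15:00.
Rania ∩ Callum ∩ Mina ∩ Oren: 13:10–13:50, 13:55–14:00.
Restricted to 11:55–17:30: 13:10–13:50, 13:55–14:00.
Windows ≥ 45 min: (none).

none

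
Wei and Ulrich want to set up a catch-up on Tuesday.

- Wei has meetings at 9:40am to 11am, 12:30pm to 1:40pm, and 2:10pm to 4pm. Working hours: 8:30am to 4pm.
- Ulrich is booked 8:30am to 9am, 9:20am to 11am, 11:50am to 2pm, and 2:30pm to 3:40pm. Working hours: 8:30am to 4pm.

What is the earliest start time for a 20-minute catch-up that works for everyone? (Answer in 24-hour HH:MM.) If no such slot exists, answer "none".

Wei free within 08:30–16:00: 08:30–09:40, 11:00–12:30, 13:40–14:10.
Ulrich free within 08:30–16:00: 09:00–09:20, 11:00–11:50, 14:00–14:30, 15:40–16:00.
Wei ∩ Ulrich: 09:00–09:20, 11:00–11:50, 14:00–14:10.
Windows ≥ 20 min: 09:00–09:20, 11:00–11:50.
Earliest such window starts at 09:00.

09:00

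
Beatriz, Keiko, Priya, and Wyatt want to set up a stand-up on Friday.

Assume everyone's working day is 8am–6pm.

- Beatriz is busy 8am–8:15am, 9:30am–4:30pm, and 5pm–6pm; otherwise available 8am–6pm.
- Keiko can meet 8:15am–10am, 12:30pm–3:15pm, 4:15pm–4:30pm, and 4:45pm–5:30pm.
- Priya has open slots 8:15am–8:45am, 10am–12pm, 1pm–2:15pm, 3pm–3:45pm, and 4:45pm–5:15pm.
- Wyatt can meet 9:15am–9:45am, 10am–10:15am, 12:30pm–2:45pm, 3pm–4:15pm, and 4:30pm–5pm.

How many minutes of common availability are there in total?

15 minutes

Beatriz free within 08:00–18:00: 08:15–09:30, 16:30–17:00.
Beatriz ∩ Keiko: 08:15–09:30, 16:45–17:00.
Beatriz ∩ Keiko ∩ Priya: 08:15–08:45, 16:45–17:00.
Beatriz ∩ Keiko ∩ Priya ∩ Wyatt: 16:45–17:00.
Total common minutes: 15.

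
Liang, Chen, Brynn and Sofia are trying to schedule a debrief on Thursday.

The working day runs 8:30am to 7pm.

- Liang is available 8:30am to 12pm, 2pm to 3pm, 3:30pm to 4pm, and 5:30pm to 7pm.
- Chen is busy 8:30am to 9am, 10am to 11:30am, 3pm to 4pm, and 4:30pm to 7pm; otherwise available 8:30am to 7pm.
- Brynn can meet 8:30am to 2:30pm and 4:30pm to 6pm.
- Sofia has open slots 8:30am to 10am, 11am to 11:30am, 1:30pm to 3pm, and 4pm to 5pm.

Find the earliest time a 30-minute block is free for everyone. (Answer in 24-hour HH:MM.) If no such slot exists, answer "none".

Chen free within 08:30–19:00: 09:00–10:00, 11:30–15:00, 16:00–16:30.
Liang ∩ Chen: 09:00–10:00, 11:30–12:00, 14:00–15:00.
Liang ∩ Chen ∩ Brynn: 09:00–10:00, 11:30–12:00, 14:00–14:30.
Liang ∩ Chen ∩ Brynn ∩ Sofia: 09:00–10:00, 14:00–14:30.
Windows ≥ 30 min: 09:00–10:00, 14:00–14:30.
Earliest such window starts at 09:00.

09:00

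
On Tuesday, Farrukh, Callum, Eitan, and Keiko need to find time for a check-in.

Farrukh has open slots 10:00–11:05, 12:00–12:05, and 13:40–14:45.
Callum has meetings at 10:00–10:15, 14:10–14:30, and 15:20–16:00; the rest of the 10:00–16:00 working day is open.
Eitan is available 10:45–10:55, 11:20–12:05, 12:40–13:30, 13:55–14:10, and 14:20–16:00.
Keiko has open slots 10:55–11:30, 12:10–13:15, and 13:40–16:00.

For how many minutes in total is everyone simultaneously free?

Callum free within 10:00–16:00: 10:15–14:10, 14:30–15:20.
Farrukh ∩ Callum: 10:15–11:05, 12:00–12:05, 13:40–14:10, 14:30–14:45.
Farrukh ∩ Callum ∩ Eitan: 10:45–10:55, 12:00–12:05, 13:55–14:10, 14:30–14:45.
Farrukh ∩ Callum ∩ Eitan ∩ Keiko: 13:55–14:10, 14:30–14:45.
Total common minutes: 15 + 15 = 30.

30 minutes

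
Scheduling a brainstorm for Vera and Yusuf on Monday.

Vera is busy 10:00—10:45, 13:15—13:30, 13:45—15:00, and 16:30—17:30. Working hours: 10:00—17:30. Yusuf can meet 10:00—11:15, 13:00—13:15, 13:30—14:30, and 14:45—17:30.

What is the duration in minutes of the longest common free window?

Vera free within 10:00–17:30: 10:45–13:15, 13:30–13:45, 15:00–16:30.
Vera ∩ Yusuf: 10:45–11:15, 13:00–13:15, 13:30–13:45, 15:00–16:30.
Common window lengths: 30, 15, 15, 90 min; longest is 90.

90 minutes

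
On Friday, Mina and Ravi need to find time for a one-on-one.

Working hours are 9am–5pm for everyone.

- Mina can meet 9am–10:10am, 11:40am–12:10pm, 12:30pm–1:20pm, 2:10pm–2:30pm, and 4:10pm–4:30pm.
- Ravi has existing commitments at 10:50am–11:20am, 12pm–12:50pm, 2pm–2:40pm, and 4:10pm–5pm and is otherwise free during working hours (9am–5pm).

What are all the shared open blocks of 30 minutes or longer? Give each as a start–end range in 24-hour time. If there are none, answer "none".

Ravi free within 09:00–17:00: 09:00–10:50, 11:20–12:00, 12:50–14:00, 14:40–16:10.
Mina ∩ Ravi: 09:00–10:10, 11:40–12:00, 12:50–13:20.
Windows ≥ 30 min: 09:00–10:10, 12:50–13:20.

09:00–10:10, 12:50–13:20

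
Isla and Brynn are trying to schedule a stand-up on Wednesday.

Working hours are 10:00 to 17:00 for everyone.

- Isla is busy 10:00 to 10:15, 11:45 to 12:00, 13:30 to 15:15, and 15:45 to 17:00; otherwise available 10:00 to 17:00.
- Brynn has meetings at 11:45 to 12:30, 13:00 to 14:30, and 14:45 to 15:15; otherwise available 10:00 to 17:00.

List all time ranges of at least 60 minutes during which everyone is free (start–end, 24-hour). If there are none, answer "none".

10:15–11:45

Isla free within 10:00–17:00: 10:15–11:45, 12:00–13:30, 15:15–15:45.
Brynn free within 10:00–17:00: 10:00–11:45, 12:30–13:00, 14:30–14:45, 15:15–17:00.
Isla ∩ Brynn: 10:15–11:45, 12:30–13:00, 15:15–15:45.
Windows ≥ 60 min: 10:15–11:45.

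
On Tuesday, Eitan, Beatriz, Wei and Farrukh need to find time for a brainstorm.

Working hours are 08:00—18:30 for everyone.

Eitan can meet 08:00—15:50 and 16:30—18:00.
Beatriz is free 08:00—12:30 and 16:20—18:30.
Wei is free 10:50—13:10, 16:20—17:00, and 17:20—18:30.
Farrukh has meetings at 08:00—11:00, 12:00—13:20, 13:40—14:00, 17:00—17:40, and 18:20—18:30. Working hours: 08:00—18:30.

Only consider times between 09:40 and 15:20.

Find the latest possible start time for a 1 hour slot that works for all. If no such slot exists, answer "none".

Farrukh free within 08:00–18:30: 11:00–12:00, 13:20–13:40, 14:00–17:00, 17:40–18:20.
Eitan ∩ Beatriz: 08:00–12:30, 16:30–18:00.
Eitan ∩ Beatriz ∩ Wei: 10:50–12:30, 16:30–17:00, 17:20–18:00.
Eitan ∩ Beatriz ∩ Wei ∩ Farrukh: 11:00–12:00, 16:30–17:00, 17:40–18:00.
Restricted to 09:40–15:20: 11:00–12:00.
Windows ≥ 60 min: 11:00–12:00.
Latest start in the last window 11:00–12:00 is 12:00 − 60 min = 11:00.

11:00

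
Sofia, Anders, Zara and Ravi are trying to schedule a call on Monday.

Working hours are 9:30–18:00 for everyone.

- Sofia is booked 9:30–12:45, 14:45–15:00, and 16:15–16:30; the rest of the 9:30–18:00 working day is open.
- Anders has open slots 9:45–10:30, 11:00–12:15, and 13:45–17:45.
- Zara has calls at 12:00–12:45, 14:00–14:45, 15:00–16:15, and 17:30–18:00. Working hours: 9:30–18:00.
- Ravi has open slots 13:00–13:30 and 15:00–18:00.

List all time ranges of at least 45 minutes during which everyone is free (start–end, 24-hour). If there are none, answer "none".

16:30–17:30

Sofia free within 09:30–18:00: 12:45–14:45, 15:00–16:15, 16:30–18:00.
Zara free within 09:30–18:00: 09:30–12:00, 12:45–14:00, 14:45–15:00, 16:15–17:30.
Sofia ∩ Anders: 13:45–14:45, 15:00–16:15, 16:30–17:45.
Sofia ∩ Anders ∩ Zara: 13:45–14:00, 16:30–17:30.
Sofia ∩ Anders ∩ Zara ∩ Ravi: 16:30–17:30.
Windows ≥ 45 min: 16:30–17:30.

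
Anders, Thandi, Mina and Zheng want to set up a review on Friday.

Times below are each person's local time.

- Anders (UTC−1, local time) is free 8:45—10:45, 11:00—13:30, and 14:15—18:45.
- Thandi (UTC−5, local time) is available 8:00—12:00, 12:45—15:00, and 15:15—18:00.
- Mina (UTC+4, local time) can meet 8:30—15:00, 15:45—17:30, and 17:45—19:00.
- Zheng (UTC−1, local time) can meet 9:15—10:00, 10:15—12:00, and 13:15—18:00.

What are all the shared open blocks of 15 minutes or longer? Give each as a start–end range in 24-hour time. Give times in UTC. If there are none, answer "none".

14:15–14:30

Anders → UTC: 09:45–11:45, 12:00–14:30, 15:15–19:45.
Thandi → UTC: 13:00–17:00, 17:45–20:00, 20:15–23:00.
Mina → UTC: 04:30–11:00, 11:45–13:30, 13:45–15:00.
Zheng → UTC: 10:15–11:00, 11:15–13:00, 14:15–19:00.
Anders ∩ Thandi: 13:00–14:30, 15:15–17:00, 17:45–19:45.
Anders ∩ Thandi ∩ Mina: 13:00–13:30, 13:45–14:30.
Anders ∩ Thandi ∩ Mina ∩ Zheng: 14:15–14:30.
Windows ≥ 15 min: 14:15–14:30.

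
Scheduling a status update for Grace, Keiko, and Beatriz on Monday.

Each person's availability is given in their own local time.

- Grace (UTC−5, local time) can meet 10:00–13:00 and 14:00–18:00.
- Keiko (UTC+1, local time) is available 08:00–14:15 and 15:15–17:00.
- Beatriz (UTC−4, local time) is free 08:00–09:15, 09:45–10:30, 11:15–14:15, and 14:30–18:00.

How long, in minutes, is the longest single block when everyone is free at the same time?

Grace → UTC: 15:00–18:00, 19:00–23:00.
Keiko → UTC: 07:00–13:15, 14:15–16:00.
Beatriz → UTC: 12:00–13:15, 13:45–14:30, 15:15–18:15, 18:30–22:00.
Grace ∩ Keiko: 15:00–16:00.
Grace ∩ Keiko ∩ Beatriz: 15:15–16:00.
Single common window of 45 minutes.

45 minutes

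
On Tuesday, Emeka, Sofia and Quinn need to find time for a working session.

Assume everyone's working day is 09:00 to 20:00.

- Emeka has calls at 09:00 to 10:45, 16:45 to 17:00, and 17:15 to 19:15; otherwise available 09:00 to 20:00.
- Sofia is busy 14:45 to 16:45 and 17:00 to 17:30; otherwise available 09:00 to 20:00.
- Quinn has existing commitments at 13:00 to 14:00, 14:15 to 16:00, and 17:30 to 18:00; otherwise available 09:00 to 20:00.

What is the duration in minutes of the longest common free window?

135 minutes

Emeka free within 09:00–20:00: 10:45–16:45, 17:00–17:15, 19:15–20:00.
Sofia free within 09:00–20:00: 09:00–14:45, 16:45–17:00, 17:30–20:00.
Quinn free within 09:00–20:00: 09:00–13:00, 14:00–14:15, 16:00–17:30, 18:00–20:00.
Emeka ∩ Sofia: 10:45–14:45, 19:15–20:00.
Emeka ∩ Sofia ∩ Quinn: 10:45–13:00, 14:00–14:15, 19:15–20:00.
Common window lengths: 135, 15, 45 min; longest is 135.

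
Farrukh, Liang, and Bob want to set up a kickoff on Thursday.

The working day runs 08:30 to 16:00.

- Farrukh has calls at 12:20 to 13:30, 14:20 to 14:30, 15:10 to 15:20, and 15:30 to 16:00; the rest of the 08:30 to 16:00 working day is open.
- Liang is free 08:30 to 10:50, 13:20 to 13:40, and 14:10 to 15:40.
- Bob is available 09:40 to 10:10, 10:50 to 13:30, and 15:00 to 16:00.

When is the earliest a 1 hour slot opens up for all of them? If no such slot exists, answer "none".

none

Farrukh free within 08:30–16:00: 08:30–12:20, 13:30–14:20, 14:30–15:10, 15:20–15:30.
Farrukh ∩ Liang: 08:30–10:50, 13:30–13:40, 14:10–14:20, 14:30–15:10, 15:20–15:30.
Farrukh ∩ Liang ∩ Bob: 09:40–10:10, 15:00–15:10, 15:20–15:30.
Windows ≥ 60 min: (none).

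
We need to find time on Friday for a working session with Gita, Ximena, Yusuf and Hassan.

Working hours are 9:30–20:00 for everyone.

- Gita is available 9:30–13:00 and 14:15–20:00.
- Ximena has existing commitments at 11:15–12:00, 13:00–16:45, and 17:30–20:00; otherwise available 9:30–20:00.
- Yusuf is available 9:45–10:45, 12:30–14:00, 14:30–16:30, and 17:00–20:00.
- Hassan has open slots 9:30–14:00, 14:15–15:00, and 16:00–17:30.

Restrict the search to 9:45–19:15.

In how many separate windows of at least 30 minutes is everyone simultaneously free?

3

Ximena free within 09:30–20:00: 09:30–11:15, 12:00–13:00, 16:45–17:30.
Gita ∩ Ximena: 09:30–11:15, 12:00–13:00, 16:45–17:30.
Gita ∩ Ximena ∩ Yusuf: 09:45–10:45, 12:30–13:00, 17:00–17:30.
Gita ∩ Ximena ∩ Yusuf ∩ Hassan: 09:45–10:45, 12:30–13:00, 17:00–17:30.
Restricted to 09:45–19:15: 09:45–10:45, 12:30–13:00, 17:00–17:30.
Windows ≥ 30 min: 09:45–10:45, 12:30–13:00, 17:00–17:30.
That's 3 windows.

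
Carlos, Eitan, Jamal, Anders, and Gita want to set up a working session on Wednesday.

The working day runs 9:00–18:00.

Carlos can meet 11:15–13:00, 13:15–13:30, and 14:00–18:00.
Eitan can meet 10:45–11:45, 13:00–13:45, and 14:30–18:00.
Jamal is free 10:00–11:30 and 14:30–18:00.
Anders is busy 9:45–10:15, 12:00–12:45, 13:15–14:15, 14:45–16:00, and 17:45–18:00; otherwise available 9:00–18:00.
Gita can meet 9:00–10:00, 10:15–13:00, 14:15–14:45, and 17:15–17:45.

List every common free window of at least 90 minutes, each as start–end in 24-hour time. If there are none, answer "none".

Anders free within 09:00–18:00: 09:00–09:45, 10:15–12:00, 12:45–13:15, 14:15–14:45, 16:00–17:45.
Carlos ∩ Eitan: 11:15–11:45, 13:15–13:30, 14:30–18:00.
Carlos ∩ Eitan ∩ Jamal: 11:15–11:30, 14:30–18:00.
Carlos ∩ Eitan ∩ Jamal ∩ Anders: 11:15–11:30, 14:30–14:45, 16:00–17:45.
Carlos ∩ Eitan ∩ Jamal ∩ Anders ∩ Gita: 11:15–11:30, 14:30–14:45, 17:15–17:45.
Windows ≥ 90 min: (none).

none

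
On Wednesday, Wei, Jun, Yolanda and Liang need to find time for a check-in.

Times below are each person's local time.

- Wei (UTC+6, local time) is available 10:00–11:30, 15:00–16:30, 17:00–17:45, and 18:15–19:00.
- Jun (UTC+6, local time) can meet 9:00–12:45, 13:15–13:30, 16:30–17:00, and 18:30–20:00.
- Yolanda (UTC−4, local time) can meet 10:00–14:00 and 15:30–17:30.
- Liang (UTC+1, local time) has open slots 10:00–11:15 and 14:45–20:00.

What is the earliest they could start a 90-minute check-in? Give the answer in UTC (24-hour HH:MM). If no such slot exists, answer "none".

none

Wei → UTC: 04:00–05:30, 09:00–10:30, 11:00–11:45, 12:15–13:00.
Jun → UTC: 03:00–06:45, 07:15–07:30, 10:30–11:00, 12:30–14:00.
Yolanda → UTC: 14:00–18:00, 19:30–21:30.
Liang → UTC: 09:00–10:15, 13:45–19:00.
Wei ∩ Jun: 04:00–05:30, 12:30–13:00.
Wei ∩ Jun ∩ Yolanda: (none).
Wei ∩ Jun ∩ Yolanda ∩ Liang: (none).
Windows ≥ 90 min: (none).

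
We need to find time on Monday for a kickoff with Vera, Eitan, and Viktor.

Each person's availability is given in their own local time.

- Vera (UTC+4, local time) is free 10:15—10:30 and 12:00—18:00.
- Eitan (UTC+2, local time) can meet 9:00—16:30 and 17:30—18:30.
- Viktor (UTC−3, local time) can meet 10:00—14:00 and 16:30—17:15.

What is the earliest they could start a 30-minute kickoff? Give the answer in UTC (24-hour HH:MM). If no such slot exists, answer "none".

Vera → UTC: 06:15–06:30, 08:00–14:00.
Eitan → UTC: 07:00–14:30, 15:30–16:30.
Viktor → UTC: 13:00–17:00, 19:30–20:15.
Vera ∩ Eitan: 08:00–14:00.
Vera ∩ Eitan ∩ Viktor: 13:00–14:00.
Windows ≥ 30 min: 13:00–14:00.
Earliest such window starts at 13:00.

13:00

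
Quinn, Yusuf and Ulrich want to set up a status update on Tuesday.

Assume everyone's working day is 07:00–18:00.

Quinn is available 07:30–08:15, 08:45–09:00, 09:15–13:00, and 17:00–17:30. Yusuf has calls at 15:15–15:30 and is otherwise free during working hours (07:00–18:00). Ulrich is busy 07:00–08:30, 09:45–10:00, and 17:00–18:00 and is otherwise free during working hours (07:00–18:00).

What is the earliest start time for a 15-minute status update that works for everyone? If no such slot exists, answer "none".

08:45

Yusuf free within 07:00–18:00: 07:00–15:15, 15:30–18:00.
Ulrich free within 07:00–18:00: 08:30–09:45, 10:00–17:00.
Quinn ∩ Yusuf: 07:30–08:15, 08:45–09:00, 09:15–13:00, 17:00–17:30.
Quinn ∩ Yusuf ∩ Ulrich: 08:45–09:00, 09:15–09:45, 10:00–13:00.
Windows ≥ 15 min: 08:45–09:00, 09:15–09:45, 10:00–13:00.
Earliest such window starts at 08:45.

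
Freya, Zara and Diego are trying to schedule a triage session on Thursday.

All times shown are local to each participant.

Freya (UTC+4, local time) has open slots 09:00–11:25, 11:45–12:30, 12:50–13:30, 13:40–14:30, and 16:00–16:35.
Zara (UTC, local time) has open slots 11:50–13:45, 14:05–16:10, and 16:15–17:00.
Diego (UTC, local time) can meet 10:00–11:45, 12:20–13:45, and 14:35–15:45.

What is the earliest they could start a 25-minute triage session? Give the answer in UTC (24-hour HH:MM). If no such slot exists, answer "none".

Freya → UTC: 05:00–07:25, 07:45–08:30, 08:50–09:30, 09:40–10:30, 12:00–12:35.
Zara → UTC: 11:50–13:45, 14:05–16:10, 16:15–17:00.
Diego → UTC: 10:00–11:45, 12:20–13:45, 14:35–15:45.
Freya ∩ Zara: 12:00–12:35.
Freya ∩ Zara ∩ Diego: 12:20–12:35.
Windows ≥ 25 min: (none).

none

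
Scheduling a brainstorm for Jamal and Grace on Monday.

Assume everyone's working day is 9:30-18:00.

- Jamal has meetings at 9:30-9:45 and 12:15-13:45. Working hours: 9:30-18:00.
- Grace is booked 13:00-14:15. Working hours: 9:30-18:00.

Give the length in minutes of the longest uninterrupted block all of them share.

Jamal free within 09:30–18:00: 09:45–12:15, 13:45–18:00.
Grace free within 09:30–18:00: 09:30–13:00, 14:15–18:00.
Jamal ∩ Grace: 09:45–12:15, 14:15–18:00.
Common window lengths: 150, 225 min; longest is 225.

225 minutes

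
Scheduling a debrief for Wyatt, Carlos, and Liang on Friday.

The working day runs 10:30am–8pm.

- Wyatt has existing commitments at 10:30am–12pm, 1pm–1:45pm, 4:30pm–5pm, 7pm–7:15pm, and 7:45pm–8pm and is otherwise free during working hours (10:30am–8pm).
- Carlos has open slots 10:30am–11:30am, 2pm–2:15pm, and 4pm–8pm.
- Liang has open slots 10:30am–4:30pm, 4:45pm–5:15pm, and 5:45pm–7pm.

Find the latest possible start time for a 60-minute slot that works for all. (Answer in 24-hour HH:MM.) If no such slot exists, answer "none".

Wyatt free within 10:30–20:00: 12:00–13:00, 13:45–16:30, 17:00–19:00, 19:15–19:45.
Wyatt ∩ Carlos: 14:00–14:15, 16:00–16:30, 17:00–19:00, 19:15–19:45.
Wyatt ∩ Carlos ∩ Liang: 14:00–14:15, 16:00–16:30, 17:00–17:15, 17:45–19:00.
Windows ≥ 60 min: 17:45–19:00.
Latest start in the last window 17:45–19:00 is 19:00 − 60 min = 18:00.

18:00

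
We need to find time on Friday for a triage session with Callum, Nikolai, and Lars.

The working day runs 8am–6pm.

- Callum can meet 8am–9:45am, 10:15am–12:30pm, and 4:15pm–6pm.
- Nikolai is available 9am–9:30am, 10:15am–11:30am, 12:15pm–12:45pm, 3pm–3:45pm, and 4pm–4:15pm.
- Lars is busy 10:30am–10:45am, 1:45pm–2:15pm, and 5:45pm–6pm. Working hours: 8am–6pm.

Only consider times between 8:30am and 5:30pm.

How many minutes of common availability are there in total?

105 minutes

Lars free within 08:00–18:00: 08:00–10:30, 10:45–13:45, 14:15–17:45.
Callum ∩ Nikolai: 09:00–09:30, 10:15–11:30, 12:15–12:30.
Callum ∩ Nikolai ∩ Lars: 09:00–09:30, 10:15–10:30, 10:45–11:30, 12:15–12:30.
Restricted to 08:30–17:30: 09:00–09:30, 10:15–10:30, 10:45–11:30, 12:15–12:30.
Total common minutes: 30 + 15 + 45 + 15 = 105.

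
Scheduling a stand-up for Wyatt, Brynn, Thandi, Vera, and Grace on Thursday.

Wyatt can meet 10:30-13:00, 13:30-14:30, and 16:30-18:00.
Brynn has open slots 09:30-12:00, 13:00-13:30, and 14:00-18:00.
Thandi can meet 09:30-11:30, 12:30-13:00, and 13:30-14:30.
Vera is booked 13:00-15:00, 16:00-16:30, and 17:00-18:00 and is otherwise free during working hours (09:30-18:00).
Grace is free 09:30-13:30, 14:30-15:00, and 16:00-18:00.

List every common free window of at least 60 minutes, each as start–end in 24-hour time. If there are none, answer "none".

10:30–11:30

Vera free within 09:30–18:00: 09:30–13:00, 15:00–16:00, 16:30–17:00.
Wyatt ∩ Brynn: 10:30–12:00, 14:00–14:30, 16:30–18:00.
Wyatt ∩ Brynn ∩ Thandi: 10:30–11:30, 14:00–14:30.
Wyatt ∩ Brynn ∩ Thandi ∩ Vera: 10:30–11:30.
Wyatt ∩ Brynn ∩ Thandi ∩ Vera ∩ Grace: 10:30–11:30.
Windows ≥ 60 min: 10:30–11:30.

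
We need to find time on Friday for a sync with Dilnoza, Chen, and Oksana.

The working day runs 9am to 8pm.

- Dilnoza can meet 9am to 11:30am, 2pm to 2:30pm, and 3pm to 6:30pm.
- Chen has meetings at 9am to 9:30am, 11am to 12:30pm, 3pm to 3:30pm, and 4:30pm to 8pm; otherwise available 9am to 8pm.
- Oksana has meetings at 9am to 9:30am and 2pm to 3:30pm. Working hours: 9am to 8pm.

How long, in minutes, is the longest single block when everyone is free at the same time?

90 minutes

Chen free within 09:00–20:00: 09:30–11:00, 12:30–15:00, 15:30–16:30.
Oksana free within 09:00–20:00: 09:30–14:00, 15:30–20:00.
Dilnoza ∩ Chen: 09:30–11:00, 14:00–14:30, 15:30–16:30.
Dilnoza ∩ Chen ∩ Oksana: 09:30–11:00, 15:30–16:30.
Common window lengths: 90, 60 min; longest is 90.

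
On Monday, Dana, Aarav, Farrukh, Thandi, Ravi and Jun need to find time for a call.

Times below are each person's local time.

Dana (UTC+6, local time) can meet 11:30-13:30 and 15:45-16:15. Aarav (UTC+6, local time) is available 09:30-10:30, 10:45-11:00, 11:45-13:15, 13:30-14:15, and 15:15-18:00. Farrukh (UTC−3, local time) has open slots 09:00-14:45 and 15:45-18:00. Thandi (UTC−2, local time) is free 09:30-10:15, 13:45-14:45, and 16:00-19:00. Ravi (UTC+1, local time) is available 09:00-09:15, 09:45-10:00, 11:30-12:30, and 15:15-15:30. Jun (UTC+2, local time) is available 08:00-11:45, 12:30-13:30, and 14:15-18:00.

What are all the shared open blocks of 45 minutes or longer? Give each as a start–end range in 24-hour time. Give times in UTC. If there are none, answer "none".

none

Dana → UTC: 05:30–07:30, 09:45–10:15.
Aarav → UTC: 03:30–04:30, 04:45–05:00, 05:45–07:15, 07:30–08:15, 09:15–12:00.
Farrukh → UTC: 12:00–17:45, 18:45–21:00.
Thandi → UTC: 11:30–12:15, 15:45–16:45, 18:00–21:00.
Ravi → UTC: 08:00–08:15, 08:45–09:00, 10:30–11:30, 14:15–14:30.
Jun → UTC: 06:00–09:45, 10:30–11:30, 12:15–16:00.
Dana ∩ Aarav: 05:45–07:15, 09:45–10:15.
Dana ∩ Aarav ∩ Farrukh: (none).
Dana ∩ Aarav ∩ Farrukh ∩ Thandi: (none).
Dana ∩ Aarav ∩ Farrukh ∩ Thandi ∩ Ravi: (none).
Dana ∩ Aarav ∩ Farrukh ∩ Thandi ∩ Ravi ∩ Jun: (none).
Windows ≥ 45 min: (none).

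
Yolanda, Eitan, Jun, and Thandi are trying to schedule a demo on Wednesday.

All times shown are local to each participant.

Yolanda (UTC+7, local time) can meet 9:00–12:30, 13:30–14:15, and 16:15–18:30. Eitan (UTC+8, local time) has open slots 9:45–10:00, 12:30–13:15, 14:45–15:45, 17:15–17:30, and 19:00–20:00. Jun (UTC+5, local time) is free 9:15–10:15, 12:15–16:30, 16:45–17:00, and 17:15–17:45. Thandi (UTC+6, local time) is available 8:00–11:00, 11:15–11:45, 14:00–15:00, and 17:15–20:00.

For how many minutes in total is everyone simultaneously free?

Yolanda → UTC: 02:00–05:30, 06:30–07:15, 09:15–11:30.
Eitan → UTC: 01:45–02:00, 04:30–05:15, 06:45–07:45, 09:15–09:30, 11:00–12:00.
Jun → UTC: 04:15–05:15, 07:15–11:30, 11:45–12:00, 12:15–12:45.
Thandi → UTC: 02:00–05:00, 05:15–05:45, 08:00–09:00, 11:15–14:00.
Yolanda ∩ Eitan: 04:30–05:15, 06:45–07:15, 09:15–09:30, 11:00–11:30.
Yolanda ∩ Eitan ∩ Jun: 04:30–05:15, 09:15–09:30, 11:00–11:30.
Yolanda ∩ Eitan ∩ Jun ∩ Thandi: 04:30–05:00, 11:15–11:30.
Total common minutes: 30 + 15 = 45.

45 minutes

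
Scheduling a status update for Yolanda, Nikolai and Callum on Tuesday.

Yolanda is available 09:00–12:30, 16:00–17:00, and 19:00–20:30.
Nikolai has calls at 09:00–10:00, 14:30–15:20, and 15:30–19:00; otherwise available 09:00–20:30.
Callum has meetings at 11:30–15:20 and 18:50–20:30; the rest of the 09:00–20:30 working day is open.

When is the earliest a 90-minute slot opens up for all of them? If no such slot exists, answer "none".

10:00

Nikolai free within 09:00–20:30: 10:00–14:30, 15:20–15:30, 19:00–20:30.
Callum free within 09:00–20:30: 09:00–11:30, 15:20–18:50.
Yolanda ∩ Nikolai: 10:00–12:30, 19:00–20:30.
Yolanda ∩ Nikolai ∩ Callum: 10:00–11:30.
Windows ≥ 90 min: 10:00–11:30.
Earliest such window starts at 10:00.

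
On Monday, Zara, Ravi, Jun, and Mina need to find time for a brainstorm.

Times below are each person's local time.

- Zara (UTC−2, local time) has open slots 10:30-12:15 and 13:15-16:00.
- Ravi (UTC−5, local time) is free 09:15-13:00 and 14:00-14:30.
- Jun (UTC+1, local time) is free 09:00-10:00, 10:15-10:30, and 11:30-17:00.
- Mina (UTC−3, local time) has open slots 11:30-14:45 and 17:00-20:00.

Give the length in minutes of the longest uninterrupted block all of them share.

45 minutes

Zara → UTC: 12:30–14:15, 15:15–18:00.
Ravi → UTC: 14:15–18:00, 19:00–19:30.
Jun → UTC: 08:00–09:00, 09:15–09:30, 10:30–16:00.
Mina → UTC: 14:30–17:45, 20:00–23:00.
Zara ∩ Ravi: 15:15–18:00.
Zara ∩ Ravi ∩ Jun: 15:15–16:00.
Zara ∩ Ravi ∩ Jun ∩ Mina: 15:15–16:00.
Single common window of 45 minutes.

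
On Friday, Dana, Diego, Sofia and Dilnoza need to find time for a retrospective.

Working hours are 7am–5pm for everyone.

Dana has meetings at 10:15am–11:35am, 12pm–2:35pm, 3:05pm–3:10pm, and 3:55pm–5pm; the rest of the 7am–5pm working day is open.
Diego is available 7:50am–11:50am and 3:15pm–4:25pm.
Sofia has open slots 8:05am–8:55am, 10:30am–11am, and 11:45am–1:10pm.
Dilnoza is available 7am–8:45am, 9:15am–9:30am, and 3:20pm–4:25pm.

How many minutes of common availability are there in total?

40 minutes

Dana free within 07:00–17:00: 07:00–10:15, 11:35–12:00, 14:35–15:05, 15:10–15:55.
Dana ∩ Diego: 07:50–10:15, 11:35–11:50, 15:15–15:55.
Dana ∩ Diego ∩ Sofia: 08:05–08:55, 11:45–11:50.
Dana ∩ Diego ∩ Sofia ∩ Dilnoza: 08:05–08:45.
Total common minutes: 40.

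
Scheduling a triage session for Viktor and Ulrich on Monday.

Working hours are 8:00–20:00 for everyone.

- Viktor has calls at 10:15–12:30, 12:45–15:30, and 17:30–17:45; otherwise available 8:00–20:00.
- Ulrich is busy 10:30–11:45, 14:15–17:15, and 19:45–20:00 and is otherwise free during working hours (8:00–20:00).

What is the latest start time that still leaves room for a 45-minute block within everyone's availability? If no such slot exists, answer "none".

Viktor free within 08:00–20:00: 08:00–10:15, 12:30–12:45, 15:30–17:30, 17:45–20:00.
Ulrich free within 08:00–20:00: 08:00–10:30, 11:45–14:15, 17:15–19:45.
Viktor ∩ Ulrich: 08:00–10:15, 12:30–12:45, 17:15–17:30, 17:45–19:45.
Windows ≥ 45 min: 08:00–10:15, 17:45–19:45.
Latest start in the last window 17:45–19:45 is 19:45 − 45 min = 19:00.

19:00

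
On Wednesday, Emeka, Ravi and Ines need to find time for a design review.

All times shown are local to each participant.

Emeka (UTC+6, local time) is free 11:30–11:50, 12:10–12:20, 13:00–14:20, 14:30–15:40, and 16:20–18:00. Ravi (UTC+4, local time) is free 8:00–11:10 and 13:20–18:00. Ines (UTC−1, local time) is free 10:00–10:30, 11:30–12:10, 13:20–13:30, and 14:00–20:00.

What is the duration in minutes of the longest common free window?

30 minutes

Emeka → UTC: 05:30–05:50, 06:10–06:20, 07:00–08:20, 08:30–09:40, 10:20–12:00.
Ravi → UTC: 04:00–07:10, 09:20–14:00.
Ines → UTC: 11:00–11:30, 12:30–13:10, 14:20–14:30, 15:00–21:00.
Emeka ∩ Ravi: 05:30–05:50, 06:10–06:20, 07:00–07:10, 09:20–09:40, 10:20–12:00.
Emeka ∩ Ravi ∩ Ines: 11:00–11:30.
Single common window of 30 minutes.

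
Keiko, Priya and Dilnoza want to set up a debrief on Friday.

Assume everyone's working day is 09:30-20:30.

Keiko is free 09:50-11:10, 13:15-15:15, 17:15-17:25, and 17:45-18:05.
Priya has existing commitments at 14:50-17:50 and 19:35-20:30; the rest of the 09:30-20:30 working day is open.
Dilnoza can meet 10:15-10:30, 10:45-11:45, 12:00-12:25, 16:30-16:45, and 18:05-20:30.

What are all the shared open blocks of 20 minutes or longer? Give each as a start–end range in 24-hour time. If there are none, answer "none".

10:45–11:10

Priya free within 09:30–20:30: 09:30–14:50, 17:50–19:35.
Keiko ∩ Priya: 09:50–11:10, 13:15–14:50, 17:50–18:05.
Keiko ∩ Priya ∩ Dilnoza: 10:15–10:30, 10:45–11:10.
Windows ≥ 20 min: 10:45–11:10.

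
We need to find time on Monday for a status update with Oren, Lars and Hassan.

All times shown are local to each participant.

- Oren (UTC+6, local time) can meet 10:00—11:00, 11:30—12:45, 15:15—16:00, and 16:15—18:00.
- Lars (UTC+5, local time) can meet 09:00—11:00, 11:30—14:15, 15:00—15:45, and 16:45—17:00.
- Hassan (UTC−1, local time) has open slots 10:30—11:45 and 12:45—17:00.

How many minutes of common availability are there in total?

Oren → UTC: 04:00–05:00, 05:30–06:45, 09:15–10:00, 10:15–12:00.
Lars → UTC: 04:00–06:00, 06:30–09:15, 10:00–10:45, 11:45–12:00.
Hassan → UTC: 11:30–12:45, 13:45–18:00.
Oren ∩ Lars: 04:00–05:00, 05:30–06:00, 06:30–06:45, 10:15–10:45, 11:45–12:00.
Oren ∩ Lars ∩ Hassan: 11:45–12:00.
Total common minutes: 15.

15 minutes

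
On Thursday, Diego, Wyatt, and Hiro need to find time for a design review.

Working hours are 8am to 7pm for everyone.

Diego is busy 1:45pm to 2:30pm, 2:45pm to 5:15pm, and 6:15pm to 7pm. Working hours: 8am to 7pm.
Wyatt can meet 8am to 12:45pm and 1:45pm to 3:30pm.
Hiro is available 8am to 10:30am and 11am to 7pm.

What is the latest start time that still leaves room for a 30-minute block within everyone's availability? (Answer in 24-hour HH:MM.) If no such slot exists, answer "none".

12:15

Diego free within 08:00–19:00: 08:00–13:45, 14:30–14:45, 17:15–18:15.
Diego ∩ Wyatt: 08:00–12:45, 14:30–14:45.
Diego ∩ Wyatt ∩ Hiro: 08:00–10:30, 11:00–12:45, 14:30–14:45.
Windows ≥ 30 min: 08:00–10:30, 11:00–12:45.
Latest start in the last window 11:00–12:45 is 12:45 − 30 min = 12:15.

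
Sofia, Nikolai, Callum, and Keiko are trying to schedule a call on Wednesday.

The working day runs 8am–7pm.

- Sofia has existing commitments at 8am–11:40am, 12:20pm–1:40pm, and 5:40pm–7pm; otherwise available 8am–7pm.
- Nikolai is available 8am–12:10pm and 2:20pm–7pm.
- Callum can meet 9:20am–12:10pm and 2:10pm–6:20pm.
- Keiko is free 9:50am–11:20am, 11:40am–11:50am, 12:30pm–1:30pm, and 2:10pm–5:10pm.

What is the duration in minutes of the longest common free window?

170 minutes

Sofia free within 08:00–19:00: 11:40–12:20, 13:40–17:40.
Sofia ∩ Nikolai: 11:40–12:10, 14:20–17:40.
Sofia ∩ Nikolai ∩ Callum: 11:40–12:10, 14:20–17:40.
Sofia ∩ Nikolai ∩ Callum ∩ Keiko: 11:40–11:50, 14:20–17:10.
Common window lengths: 10, 170 min; longest is 170.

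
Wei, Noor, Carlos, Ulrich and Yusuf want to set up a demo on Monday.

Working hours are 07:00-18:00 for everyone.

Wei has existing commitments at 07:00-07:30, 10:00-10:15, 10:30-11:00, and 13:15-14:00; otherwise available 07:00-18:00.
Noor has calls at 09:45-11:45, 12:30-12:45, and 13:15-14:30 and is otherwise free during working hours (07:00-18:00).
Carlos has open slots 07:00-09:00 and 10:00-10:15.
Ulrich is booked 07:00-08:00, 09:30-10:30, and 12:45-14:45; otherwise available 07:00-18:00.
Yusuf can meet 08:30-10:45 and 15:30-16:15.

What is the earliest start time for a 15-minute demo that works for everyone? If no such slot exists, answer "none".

08:30

Wei free within 07:00–18:00: 07:30–10:00, 10:15–10:30, 11:00–13:15, 14:00–18:00.
Noor free within 07:00–18:00: 07:00–09:45, 11:45–12:30, 12:45–13:15, 14:30–18:00.
Ulrich free within 07:00–18:00: 08:00–09:30, 10:30–12:45, 14:45–18:00.
Wei ∩ Noor: 07:30–09:45, 11:45–12:30, 12:45–13:15, 14:30–18:00.
Wei ∩ Noor ∩ Carlos: 07:30–09:00.
Wei ∩ Noor ∩ Carlos ∩ Ulrich: 08:00–09:00.
Wei ∩ Noor ∩ Carlos ∩ Ulrich ∩ Yusuf: 08:30–09:00.
Windows ≥ 15 min: 08:30–09:00.
Earliest such window starts at 08:30.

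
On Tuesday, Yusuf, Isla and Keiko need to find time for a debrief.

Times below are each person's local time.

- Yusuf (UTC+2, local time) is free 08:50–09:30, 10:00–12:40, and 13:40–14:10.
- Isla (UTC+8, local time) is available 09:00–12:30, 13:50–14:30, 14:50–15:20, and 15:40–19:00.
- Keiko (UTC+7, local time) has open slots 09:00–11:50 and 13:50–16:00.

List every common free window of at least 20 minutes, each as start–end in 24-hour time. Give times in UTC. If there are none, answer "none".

06:50–07:20, 08:00–09:00

Yusuf → UTC: 06:50–07:30, 08:00–10:40, 11:40–12:10.
Isla → UTC: 01:00–04:30, 05:50–06:30, 06:50–07:20, 07:40–11:00.
Keiko → UTC: 02:00–04:50, 06:50–09:00.
Yusuf ∩ Isla: 06:50–07:20, 08:00–10:40.
Yusuf ∩ Isla ∩ Keiko: 06:50–07:20, 08:00–09:00.
Windows ≥ 20 min: 06:50–07:20, 08:00–09:00.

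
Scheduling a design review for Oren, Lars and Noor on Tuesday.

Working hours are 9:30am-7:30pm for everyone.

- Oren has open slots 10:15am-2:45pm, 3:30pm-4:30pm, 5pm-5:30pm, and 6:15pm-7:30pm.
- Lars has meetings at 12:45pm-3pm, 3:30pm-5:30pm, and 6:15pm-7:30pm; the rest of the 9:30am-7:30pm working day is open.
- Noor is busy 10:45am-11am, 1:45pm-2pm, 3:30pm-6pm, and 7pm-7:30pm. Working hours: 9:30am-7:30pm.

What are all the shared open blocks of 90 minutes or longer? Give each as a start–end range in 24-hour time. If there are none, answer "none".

Lars free within 09:30–19:30: 09:30–12:45, 15:00–15:30, 17:30–18:15.
Noor free within 09:30–19:30: 09:30–10:45, 11:00–13:45, 14:00–15:30, 18:00–19:00.
Oren ∩ Lars: 10:15–12:45.
Oren ∩ Lars ∩ Noor: 10:15–10:45, 11:00–12:45.
Windows ≥ 90 min: 11:00–12:45.

11:00–12:45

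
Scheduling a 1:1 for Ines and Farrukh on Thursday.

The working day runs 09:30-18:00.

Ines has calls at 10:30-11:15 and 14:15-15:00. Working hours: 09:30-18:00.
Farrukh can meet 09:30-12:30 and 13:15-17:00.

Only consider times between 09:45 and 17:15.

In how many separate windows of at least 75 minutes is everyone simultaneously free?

2

Ines free within 09:30–18:00: 09:30–10:30, 11:15–14:15, 15:00–18:00.
Ines ∩ Farrukh: 09:30–10:30, 11:15–12:30, 13:15–14:15, 15:00–17:00.
Restricted to 09:45–17:15: 09:45–10:30, 11:15–12:30, 13:15–14:15, 15:00–17:00.
Windows ≥ 75 min: 11:15–12:30, 15:00–17:00.
That's 2 windows.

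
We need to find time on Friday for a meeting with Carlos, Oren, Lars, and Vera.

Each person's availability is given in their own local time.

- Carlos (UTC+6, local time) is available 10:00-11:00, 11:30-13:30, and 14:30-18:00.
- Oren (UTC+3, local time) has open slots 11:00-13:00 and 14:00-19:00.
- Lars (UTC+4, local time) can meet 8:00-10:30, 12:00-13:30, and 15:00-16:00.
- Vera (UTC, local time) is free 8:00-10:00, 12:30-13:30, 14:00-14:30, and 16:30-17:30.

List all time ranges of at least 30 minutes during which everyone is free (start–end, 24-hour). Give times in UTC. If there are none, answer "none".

08:30–09:30

Carlos → UTC: 04:00–05:00, 05:30–07:30, 08:30–12:00.
Oren → UTC: 08:00–10:00, 11:00–16:00.
Lars → UTC: 04:00–06:30, 08:00–09:30, 11:00–12:00.
Vera → UTC: 08:00–10:00, 12:30–13:30, 14:00–14:30, 16:30–17:30.
Carlos ∩ Oren: 08:30–10:00, 11:00–12:00.
Carlos ∩ Oren ∩ Lars: 08:30–09:30, 11:00–12:00.
Carlos ∩ Oren ∩ Lars ∩ Vera: 08:30–09:30.
Windows ≥ 30 min: 08:30–09:30.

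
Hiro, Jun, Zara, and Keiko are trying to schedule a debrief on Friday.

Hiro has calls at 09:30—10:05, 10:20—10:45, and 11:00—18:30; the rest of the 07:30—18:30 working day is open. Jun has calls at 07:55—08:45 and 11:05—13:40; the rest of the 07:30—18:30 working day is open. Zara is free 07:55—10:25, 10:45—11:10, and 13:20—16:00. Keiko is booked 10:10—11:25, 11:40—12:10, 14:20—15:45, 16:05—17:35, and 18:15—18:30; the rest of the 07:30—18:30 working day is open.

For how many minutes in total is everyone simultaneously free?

50 minutes

Hiro free within 07:30–18:30: 07:30–09:30, 10:05–10:20, 10:45–11:00.
Jun free within 07:30–18:30: 07:30–07:55, 08:45–11:05, 13:40–18:30.
Keiko free within 07:30–18:30: 07:30–10:10, 11:25–11:40, 12:10–14:20, 15:45–16:05, 17:35–18:15.
Hiro ∩ Jun: 07:30–07:55, 08:45–09:30, 10:05–10:20, 10:45–11:00.
Hiro ∩ Jun ∩ Zara: 08:45–09:30, 10:05–10:20, 10:45–11:00.
Hiro ∩ Jun ∩ Zara ∩ Keiko: 08:45–09:30, 10:05–10:10.
Total common minutes: 45 + 5 = 50.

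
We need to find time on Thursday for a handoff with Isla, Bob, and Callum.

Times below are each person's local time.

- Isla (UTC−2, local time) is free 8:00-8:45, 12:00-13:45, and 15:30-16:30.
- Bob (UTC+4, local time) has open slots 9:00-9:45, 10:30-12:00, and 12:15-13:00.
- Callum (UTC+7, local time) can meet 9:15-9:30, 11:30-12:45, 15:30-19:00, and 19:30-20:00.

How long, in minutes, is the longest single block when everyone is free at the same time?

Isla → UTC: 10:00–10:45, 14:00–15:45, 17:30–18:30.
Bob → UTC: 05:00–05:45, 06:30–08:00, 08:15–09:00.
Callum → UTC: 02:15–02:30, 04:30–05:45, 08:30–12:00, 12:30–13:00.
Isla ∩ Bob: (none).
Isla ∩ Bob ∩ Callum: (none).
No common window.

0 minutes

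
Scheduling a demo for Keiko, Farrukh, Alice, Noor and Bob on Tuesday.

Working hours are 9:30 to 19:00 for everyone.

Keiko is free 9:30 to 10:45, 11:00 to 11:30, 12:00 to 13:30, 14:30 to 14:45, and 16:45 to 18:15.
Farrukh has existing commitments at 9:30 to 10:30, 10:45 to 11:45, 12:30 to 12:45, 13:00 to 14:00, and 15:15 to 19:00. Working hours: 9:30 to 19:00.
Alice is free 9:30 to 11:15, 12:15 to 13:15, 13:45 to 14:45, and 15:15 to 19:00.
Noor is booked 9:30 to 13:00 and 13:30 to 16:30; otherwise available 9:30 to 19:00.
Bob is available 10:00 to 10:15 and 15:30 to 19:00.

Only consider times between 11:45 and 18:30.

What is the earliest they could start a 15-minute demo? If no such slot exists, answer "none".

none

Farrukh free within 09:30–19:00: 10:30–10:45, 11:45–12:30, 12:45–13:00, 14:00–15:15.
Noor free within 09:30–19:00: 13:00–13:30, 16:30–19:00.
Keiko ∩ Farrukh: 10:30–10:45, 12:00–12:30, 12:45–13:00, 14:30–14:45.
Keiko ∩ Farrukh ∩ Alice: 10:30–10:45, 12:15–12:30, 12:45–13:00, 14:30–14:45.
Keiko ∩ Farrukh ∩ Alice ∩ Noor: (none).
Keiko ∩ Farrukh ∩ Alice ∩ Noor ∩ Bob: (none).
Restricted to 11:45–18:30: (none).
Windows ≥ 15 min: (none).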